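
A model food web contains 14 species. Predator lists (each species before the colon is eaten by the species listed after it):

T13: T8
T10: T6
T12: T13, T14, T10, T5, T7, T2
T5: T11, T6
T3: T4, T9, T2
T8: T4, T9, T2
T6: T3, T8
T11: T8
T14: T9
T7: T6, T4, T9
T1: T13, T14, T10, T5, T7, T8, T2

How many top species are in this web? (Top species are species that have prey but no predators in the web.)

3

Top species (has prey, but nothing eats it): T4, T9, T2.
Count: 3.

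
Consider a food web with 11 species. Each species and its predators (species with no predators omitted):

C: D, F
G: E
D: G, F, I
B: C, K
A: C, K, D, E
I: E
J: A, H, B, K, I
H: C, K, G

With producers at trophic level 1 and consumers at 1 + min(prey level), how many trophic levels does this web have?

Producers (level 1): J.
Following each consumer down to its lowest-level prey: J → A → C → F (levels 1 through 4).
All prey of F (C 3, D 3) are at level 3 or above, so F is at level 1 + 3 = 4.
Every consumer has at least one prey at level 3 or below, so none exceeds level 4.

4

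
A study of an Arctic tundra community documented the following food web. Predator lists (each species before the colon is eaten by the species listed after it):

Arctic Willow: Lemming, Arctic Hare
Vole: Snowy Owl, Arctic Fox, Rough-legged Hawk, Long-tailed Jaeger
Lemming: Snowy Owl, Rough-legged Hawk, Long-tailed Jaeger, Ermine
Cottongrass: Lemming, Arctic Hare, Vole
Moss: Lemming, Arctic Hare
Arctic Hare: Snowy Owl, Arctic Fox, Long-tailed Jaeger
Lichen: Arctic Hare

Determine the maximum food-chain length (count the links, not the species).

2 links

One longest chain: Cottongrass → Lemming → Snowy Owl.
It has 3 species and 2 links.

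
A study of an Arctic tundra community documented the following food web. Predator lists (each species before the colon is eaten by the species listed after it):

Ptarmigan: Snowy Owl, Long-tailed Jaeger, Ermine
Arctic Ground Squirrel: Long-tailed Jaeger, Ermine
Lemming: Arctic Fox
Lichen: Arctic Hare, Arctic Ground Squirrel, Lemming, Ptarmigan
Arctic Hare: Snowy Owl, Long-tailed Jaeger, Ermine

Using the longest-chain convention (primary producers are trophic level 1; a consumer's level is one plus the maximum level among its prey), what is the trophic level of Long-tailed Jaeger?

Trophic level 3

Lichen is a producer → level 1.
Arctic Hare eats Lichen → level 2.
Long-tailed Jaeger eats Arctic Hare (level 2); other prey at levels: Arctic Ground Squirrel 2, Ptarmigan 2 → level 3.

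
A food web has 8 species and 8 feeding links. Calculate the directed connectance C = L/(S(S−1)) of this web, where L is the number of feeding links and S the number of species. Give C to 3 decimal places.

The web has S = 8 species and L = 8 feeding links.
C = L / (S(S−1)) = 8 / 56 = 0.1429 ≈ 0.143.

C = 0.143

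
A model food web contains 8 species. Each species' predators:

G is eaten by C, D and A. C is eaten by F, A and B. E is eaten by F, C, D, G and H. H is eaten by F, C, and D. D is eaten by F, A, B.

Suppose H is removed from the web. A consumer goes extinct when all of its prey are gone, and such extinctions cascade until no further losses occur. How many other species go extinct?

0

Remove H.
Every predator of it retains at least one other prey: C still has E, G; D still has E, G; F still has E, C, D.
No consumer loses all prey, so no secondary extinctions occur.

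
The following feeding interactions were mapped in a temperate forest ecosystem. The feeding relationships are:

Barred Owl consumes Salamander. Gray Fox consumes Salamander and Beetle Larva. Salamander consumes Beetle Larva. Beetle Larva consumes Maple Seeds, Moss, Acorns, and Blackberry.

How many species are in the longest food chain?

4 species

One longest chain: Maple Seeds → Beetle Larva → Salamander → Barred Owl.
It has 4 species and 3 links.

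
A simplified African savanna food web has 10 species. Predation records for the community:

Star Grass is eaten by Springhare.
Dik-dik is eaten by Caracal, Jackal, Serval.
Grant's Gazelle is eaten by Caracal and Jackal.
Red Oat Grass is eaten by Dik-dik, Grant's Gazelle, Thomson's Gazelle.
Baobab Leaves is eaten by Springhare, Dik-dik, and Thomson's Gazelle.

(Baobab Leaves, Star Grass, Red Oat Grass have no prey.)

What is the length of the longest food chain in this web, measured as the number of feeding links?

2 links

One longest chain: Baobab Leaves → Dik-dik → Serval.
It has 3 species and 2 links.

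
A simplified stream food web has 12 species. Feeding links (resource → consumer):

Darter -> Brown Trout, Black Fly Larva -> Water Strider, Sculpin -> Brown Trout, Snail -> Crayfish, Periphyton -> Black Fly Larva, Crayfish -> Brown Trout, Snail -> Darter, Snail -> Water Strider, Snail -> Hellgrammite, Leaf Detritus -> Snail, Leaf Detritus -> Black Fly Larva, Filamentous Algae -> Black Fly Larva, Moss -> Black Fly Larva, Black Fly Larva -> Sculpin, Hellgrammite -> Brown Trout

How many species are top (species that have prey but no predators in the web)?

2

Top species (has prey, but nothing eats it): Water Strider, Brown Trout.
Count: 2.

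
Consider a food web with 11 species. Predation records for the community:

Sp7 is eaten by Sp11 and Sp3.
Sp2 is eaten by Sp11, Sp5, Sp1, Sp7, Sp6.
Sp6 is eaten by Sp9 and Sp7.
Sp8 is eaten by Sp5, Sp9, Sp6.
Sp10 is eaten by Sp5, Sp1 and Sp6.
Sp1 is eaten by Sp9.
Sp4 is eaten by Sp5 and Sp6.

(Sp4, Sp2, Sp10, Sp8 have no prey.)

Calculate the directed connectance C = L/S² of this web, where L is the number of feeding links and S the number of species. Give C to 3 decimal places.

The web has S = 11 species and L = 18 feeding links.
C = L / S² = 18 / 121 = 0.1488 ≈ 0.149.

C = 0.149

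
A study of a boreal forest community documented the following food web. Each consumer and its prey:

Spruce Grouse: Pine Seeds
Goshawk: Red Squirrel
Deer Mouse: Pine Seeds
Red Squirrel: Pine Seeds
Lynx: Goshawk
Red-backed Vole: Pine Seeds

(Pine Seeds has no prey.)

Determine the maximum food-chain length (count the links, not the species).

One longest chain: Pine Seeds → Red Squirrel → Goshawk → Lynx.
It has 4 species and 3 links.

3 links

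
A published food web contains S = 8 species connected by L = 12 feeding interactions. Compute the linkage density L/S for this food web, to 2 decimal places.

L/S = 1.50

There are L = 12 links among S = 8 species.
L/S = 12/8 = 1.5000 ≈ 1.50.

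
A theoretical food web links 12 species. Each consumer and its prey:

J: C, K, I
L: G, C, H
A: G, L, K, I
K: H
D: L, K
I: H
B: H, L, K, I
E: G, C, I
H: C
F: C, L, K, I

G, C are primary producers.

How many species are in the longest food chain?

One longest chain: C → H → L → A.
It has 4 species and 3 links.

4 species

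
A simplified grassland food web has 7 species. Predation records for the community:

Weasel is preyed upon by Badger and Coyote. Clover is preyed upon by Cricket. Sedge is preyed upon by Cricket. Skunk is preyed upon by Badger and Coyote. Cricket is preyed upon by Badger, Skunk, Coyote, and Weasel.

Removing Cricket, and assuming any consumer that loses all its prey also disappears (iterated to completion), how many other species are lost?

Remove Cricket.
Round 1: Weasel (all prey gone), Skunk (all prey gone) → extinct.
Round 2: Coyote (all prey gone), Badger (all prey gone) → extinct.
No further losses. Total secondary extinctions: 4.

4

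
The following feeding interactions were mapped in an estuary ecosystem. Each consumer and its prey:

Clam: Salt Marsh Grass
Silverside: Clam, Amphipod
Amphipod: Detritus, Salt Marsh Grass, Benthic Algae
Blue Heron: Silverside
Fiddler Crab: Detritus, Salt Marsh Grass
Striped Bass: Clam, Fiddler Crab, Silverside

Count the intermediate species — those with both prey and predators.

Intermediate species (has both prey and predators): Clam, Fiddler Crab, Amphipod, Silverside.
Count: 4.

4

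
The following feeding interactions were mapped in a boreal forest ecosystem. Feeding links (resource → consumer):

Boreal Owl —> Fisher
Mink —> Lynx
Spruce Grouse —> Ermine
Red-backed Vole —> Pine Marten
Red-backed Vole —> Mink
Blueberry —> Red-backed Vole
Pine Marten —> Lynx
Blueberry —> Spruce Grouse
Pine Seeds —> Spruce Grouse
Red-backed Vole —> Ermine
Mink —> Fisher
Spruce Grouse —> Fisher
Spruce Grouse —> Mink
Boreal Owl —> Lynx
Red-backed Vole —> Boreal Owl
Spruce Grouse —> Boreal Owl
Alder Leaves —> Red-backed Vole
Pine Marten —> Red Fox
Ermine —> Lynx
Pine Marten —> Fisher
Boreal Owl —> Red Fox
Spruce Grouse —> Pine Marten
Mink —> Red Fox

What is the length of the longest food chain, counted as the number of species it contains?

4 species

One longest chain: Blueberry → Spruce Grouse → Pine Marten → Fisher.
It has 4 species and 3 links.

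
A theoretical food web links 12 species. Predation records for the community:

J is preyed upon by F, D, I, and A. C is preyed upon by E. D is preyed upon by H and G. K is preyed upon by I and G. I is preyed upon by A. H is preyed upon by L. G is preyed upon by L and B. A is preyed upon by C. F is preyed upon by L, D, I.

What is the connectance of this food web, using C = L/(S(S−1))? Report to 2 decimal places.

The web has S = 12 species and L = 17 feeding links.
C = L / (S(S−1)) = 17 / 132 = 0.1288 ≈ 0.13.

C = 0.13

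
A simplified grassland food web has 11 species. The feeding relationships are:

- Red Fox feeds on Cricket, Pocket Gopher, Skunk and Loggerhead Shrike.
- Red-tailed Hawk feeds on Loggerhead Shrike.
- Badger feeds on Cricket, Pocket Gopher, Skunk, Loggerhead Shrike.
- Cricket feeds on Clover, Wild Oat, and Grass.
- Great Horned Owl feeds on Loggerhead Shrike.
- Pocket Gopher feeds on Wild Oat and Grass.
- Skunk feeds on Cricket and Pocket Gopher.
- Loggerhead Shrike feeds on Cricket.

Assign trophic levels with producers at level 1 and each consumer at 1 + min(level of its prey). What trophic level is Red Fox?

Grass is a producer → level 1.
Cricket eats Grass → level 2.
Red Fox eats Cricket → level 3.
No prey of Red Fox is below level 2, so 3 is the minimum.

Trophic level 3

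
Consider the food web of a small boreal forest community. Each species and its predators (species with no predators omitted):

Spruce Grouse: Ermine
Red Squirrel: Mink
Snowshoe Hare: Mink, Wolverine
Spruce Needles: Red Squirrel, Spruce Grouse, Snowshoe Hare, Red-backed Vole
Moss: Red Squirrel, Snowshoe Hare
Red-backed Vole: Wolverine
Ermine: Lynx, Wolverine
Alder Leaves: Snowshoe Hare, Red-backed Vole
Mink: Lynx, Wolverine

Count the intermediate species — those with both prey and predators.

Intermediate species (has both prey and predators): Red Squirrel, Spruce Grouse, Snowshoe Hare, Red-backed Vole, Ermine, Mink.
Count: 6.

6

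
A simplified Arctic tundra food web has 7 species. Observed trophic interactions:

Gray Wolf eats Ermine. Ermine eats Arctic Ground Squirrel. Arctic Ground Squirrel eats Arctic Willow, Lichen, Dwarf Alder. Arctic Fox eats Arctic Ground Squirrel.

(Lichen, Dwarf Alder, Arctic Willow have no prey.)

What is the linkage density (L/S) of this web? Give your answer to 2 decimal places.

There are L = 6 links among S = 7 species.
L/S = 6/7 = 0.8571 ≈ 0.86.

L/S = 0.86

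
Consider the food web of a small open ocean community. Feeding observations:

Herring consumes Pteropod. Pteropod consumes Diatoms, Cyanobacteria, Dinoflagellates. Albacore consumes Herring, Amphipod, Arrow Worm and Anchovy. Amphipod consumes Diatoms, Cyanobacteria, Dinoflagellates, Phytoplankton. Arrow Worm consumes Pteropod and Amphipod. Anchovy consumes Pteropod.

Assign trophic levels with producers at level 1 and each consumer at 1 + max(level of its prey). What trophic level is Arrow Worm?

Cyanobacteria is a producer → level 1.
Pteropod eats Cyanobacteria (level 1); other prey at levels: Diatoms 1, Dinoflagellates 1 → level 2.
Arrow Worm eats Pteropod (level 2); other prey at levels: Amphipod 2 → level 3.

Trophic level 3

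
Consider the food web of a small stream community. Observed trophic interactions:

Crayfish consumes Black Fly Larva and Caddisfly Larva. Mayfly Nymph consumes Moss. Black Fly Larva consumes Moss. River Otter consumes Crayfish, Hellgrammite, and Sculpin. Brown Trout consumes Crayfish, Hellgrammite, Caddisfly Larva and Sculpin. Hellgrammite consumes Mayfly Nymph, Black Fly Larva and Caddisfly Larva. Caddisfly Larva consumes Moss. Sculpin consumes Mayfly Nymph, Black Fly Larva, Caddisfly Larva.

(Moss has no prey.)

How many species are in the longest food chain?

One longest chain: Moss → Caddisfly Larva → Sculpin → Brown Trout.
It has 4 species and 3 links.

4 species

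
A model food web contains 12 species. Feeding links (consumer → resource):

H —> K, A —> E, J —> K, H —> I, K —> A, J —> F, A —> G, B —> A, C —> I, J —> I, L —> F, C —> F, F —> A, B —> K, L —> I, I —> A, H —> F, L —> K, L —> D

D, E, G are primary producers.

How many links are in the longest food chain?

One longest chain: E → A → K → H.
It has 4 species and 3 links.

3 links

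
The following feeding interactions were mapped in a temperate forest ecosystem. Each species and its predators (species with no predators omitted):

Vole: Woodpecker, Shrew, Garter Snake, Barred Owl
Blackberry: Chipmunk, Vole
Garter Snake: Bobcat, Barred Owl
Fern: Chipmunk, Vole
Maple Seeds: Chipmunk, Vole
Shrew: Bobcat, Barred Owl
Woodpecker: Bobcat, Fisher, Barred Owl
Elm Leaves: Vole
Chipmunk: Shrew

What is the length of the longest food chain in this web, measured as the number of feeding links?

3 links

One longest chain: Elm Leaves → Vole → Garter Snake → Bobcat.
It has 4 species and 3 links.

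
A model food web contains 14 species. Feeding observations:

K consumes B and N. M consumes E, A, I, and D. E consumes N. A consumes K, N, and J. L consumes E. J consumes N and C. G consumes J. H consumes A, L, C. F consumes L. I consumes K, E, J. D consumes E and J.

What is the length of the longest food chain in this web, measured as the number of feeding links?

3 links

One longest chain: N → E → L → F.
It has 4 species and 3 links.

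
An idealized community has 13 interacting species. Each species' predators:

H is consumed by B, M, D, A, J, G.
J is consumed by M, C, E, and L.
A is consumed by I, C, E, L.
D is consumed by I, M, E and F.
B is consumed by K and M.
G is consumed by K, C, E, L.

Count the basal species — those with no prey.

Basal species (no prey listed): H.
Count: 1.

1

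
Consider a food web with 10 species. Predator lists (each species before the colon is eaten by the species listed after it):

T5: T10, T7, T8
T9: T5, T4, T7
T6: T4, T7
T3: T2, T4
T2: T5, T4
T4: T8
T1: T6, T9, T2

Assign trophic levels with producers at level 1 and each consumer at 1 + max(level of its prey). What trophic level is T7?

Trophic level 4

T1 is a producer → level 1.
T9 eats T1 → level 2.
T5 eats T9 (level 2); other prey at levels: T2 2 → level 3.
T7 eats T5 (level 3); other prey at levels: T6 2, T9 2 → level 4.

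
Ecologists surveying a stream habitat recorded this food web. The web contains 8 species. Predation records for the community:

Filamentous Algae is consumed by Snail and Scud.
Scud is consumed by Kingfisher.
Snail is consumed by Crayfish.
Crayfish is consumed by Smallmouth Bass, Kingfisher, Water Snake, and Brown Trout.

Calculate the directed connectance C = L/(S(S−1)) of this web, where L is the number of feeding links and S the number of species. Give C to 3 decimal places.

The web has S = 8 species and L = 8 feeding links.
C = L / (S(S−1)) = 8 / 56 = 0.1429 ≈ 0.143.

C = 0.143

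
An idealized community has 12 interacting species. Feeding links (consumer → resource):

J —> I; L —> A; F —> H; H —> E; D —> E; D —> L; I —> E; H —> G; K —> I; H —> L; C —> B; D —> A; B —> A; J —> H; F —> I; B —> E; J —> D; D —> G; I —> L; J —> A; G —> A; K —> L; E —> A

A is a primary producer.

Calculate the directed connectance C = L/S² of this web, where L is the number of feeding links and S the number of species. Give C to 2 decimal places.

C = 0.16

The web has S = 12 species and L = 23 feeding links.
C = L / S² = 23 / 144 = 0.1597 ≈ 0.16.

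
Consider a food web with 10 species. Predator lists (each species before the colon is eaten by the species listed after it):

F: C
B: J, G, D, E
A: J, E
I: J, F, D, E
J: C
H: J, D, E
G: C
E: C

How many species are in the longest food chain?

3 species

One longest chain: B → E → C.
It has 3 species and 2 links.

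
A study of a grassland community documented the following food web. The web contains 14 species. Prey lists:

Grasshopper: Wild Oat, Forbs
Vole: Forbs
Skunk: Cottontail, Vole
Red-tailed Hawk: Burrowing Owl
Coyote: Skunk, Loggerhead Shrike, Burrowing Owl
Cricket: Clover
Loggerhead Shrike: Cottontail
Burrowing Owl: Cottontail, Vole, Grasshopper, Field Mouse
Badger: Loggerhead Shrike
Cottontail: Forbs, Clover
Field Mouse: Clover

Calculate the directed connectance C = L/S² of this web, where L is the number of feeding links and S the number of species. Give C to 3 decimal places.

C = 0.097

The web has S = 14 species and L = 19 feeding links.
C = L / S² = 19 / 196 = 0.0969 ≈ 0.097.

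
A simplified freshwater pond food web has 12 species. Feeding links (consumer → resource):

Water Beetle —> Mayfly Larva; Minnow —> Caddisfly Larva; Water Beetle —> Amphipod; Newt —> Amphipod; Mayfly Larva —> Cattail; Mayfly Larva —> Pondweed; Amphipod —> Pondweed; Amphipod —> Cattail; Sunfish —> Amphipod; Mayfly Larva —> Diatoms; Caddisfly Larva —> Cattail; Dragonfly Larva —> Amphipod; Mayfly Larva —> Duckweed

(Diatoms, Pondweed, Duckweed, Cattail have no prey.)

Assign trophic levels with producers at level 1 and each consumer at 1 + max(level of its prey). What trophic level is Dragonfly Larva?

Pondweed is a producer → level 1.
Amphipod eats Pondweed (level 1); other prey at levels: Cattail 1 → level 2.
Dragonfly Larva eats Amphipod → level 3.

Trophic level 3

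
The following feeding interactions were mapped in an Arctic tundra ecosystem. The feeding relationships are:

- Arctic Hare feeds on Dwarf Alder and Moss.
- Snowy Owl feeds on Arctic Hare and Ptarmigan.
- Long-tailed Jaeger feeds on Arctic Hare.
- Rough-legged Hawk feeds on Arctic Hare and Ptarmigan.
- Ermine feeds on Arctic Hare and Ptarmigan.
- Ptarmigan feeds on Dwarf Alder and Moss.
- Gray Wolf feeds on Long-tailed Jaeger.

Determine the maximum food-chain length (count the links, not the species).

One longest chain: Moss → Arctic Hare → Long-tailed Jaeger → Gray Wolf.
It has 4 species and 3 links.

3 links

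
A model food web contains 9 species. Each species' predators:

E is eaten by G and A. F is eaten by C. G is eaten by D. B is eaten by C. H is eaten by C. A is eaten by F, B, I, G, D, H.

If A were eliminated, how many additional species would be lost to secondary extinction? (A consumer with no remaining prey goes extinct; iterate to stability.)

Remove A.
Round 1: H (all prey gone), F (all prey gone), I (all prey gone), B (all prey gone) → extinct.
Round 2: C (all prey gone) → extinct.
No further losses. Total secondary extinctions: 5.

5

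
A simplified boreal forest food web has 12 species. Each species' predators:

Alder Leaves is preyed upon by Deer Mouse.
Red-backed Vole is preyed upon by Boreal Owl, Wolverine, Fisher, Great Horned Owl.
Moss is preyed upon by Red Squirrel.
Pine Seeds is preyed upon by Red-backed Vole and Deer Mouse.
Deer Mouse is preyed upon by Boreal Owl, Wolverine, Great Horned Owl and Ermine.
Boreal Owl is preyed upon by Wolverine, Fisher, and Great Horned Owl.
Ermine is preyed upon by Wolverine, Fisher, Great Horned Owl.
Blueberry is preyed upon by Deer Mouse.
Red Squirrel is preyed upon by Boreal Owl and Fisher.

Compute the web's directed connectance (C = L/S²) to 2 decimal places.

C = 0.15

The web has S = 12 species and L = 21 feeding links.
C = L / S² = 21 / 144 = 0.1458 ≈ 0.15.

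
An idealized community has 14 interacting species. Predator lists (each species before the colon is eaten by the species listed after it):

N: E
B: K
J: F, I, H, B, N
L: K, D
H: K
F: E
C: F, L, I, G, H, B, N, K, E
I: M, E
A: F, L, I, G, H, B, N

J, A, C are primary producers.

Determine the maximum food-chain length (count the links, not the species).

2 links

One longest chain: J → B → K.
It has 3 species and 2 links.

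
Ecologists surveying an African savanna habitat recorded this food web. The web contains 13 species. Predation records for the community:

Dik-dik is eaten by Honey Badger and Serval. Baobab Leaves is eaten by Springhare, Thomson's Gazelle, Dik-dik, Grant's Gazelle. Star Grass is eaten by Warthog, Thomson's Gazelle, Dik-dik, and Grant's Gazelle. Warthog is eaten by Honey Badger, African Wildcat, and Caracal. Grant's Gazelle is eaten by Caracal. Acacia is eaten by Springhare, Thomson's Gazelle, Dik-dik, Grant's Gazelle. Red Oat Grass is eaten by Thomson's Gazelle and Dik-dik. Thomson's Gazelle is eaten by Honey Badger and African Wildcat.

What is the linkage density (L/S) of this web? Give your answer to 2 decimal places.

L/S = 1.69

There are L = 22 links among S = 13 species.
L/S = 22/13 = 1.6923 ≈ 1.69.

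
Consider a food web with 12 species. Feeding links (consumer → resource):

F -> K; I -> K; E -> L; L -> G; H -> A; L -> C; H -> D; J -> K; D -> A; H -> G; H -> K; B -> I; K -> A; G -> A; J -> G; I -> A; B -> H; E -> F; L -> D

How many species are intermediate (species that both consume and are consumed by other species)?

Intermediate species (has both prey and predators): G, D, K, H, L, I, F.
Count: 7.

7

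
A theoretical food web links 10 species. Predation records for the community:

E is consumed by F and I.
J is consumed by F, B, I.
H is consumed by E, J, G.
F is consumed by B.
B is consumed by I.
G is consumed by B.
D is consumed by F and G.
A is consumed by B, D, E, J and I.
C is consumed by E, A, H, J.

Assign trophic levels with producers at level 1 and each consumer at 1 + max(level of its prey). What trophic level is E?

C is a producer → level 1.
H eats C → level 2.
E eats H (level 2); other prey at levels: C 1, A 2 → level 3.

Trophic level 3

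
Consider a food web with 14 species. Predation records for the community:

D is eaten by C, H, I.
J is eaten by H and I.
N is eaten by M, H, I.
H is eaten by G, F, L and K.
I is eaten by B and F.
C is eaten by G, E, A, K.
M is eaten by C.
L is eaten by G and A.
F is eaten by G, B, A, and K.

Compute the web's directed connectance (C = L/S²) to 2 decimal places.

C = 0.13

The web has S = 14 species and L = 25 feeding links.
C = L / S² = 25 / 196 = 0.1276 ≈ 0.13.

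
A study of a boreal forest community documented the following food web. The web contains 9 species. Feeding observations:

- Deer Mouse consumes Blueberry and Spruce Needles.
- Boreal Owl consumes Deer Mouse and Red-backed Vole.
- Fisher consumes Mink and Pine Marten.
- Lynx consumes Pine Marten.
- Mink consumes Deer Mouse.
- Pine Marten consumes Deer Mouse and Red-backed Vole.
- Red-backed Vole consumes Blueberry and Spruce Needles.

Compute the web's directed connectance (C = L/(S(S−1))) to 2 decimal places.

The web has S = 9 species and L = 12 feeding links.
C = L / (S(S−1)) = 12 / 72 = 0.1667 ≈ 0.17.

C = 0.17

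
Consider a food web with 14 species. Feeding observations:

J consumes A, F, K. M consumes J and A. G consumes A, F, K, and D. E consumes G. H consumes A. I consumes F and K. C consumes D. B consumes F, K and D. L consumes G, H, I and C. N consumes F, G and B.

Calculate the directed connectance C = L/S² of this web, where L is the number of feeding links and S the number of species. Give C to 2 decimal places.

C = 0.12

The web has S = 14 species and L = 24 feeding links.
C = L / S² = 24 / 196 = 0.1224 ≈ 0.12.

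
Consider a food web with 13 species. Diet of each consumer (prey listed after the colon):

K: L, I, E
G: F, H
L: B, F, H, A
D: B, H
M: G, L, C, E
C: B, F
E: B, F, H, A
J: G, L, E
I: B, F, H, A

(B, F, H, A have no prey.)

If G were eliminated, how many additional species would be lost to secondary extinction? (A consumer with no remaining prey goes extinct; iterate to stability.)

0

Remove G.
Every predator of it retains at least one other prey: M still has L, C, E; J still has L, E.
No consumer loses all prey, so no secondary extinctions occur.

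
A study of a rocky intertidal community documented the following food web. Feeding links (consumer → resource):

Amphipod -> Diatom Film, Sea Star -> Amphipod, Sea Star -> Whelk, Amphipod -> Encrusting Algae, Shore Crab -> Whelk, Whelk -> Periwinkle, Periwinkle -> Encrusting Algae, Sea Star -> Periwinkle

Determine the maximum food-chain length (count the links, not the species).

3 links

One longest chain: Encrusting Algae → Periwinkle → Whelk → Shore Crab.
It has 4 species and 3 links.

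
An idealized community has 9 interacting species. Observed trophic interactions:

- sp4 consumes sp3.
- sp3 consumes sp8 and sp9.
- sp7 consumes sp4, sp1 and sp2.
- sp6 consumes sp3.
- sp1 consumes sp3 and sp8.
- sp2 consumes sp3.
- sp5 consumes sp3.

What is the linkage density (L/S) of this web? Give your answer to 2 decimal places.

L/S = 1.22

There are L = 11 links among S = 9 species.
L/S = 11/9 = 1.2222 ≈ 1.22.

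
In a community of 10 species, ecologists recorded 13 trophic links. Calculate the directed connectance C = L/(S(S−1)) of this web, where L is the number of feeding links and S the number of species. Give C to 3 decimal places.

The web has S = 10 species and L = 13 feeding links.
C = L / (S(S−1)) = 13 / 90 = 0.1444 ≈ 0.144.

C = 0.144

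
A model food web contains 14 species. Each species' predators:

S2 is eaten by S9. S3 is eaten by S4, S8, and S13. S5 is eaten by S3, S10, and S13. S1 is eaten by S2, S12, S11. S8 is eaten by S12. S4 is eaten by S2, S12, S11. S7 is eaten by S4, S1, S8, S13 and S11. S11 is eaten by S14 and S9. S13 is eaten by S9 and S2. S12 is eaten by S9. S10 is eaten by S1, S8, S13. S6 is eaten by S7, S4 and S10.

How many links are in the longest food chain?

4 links

One longest chain: S6 → S7 → S1 → S11 → S14.
It has 5 species and 4 links.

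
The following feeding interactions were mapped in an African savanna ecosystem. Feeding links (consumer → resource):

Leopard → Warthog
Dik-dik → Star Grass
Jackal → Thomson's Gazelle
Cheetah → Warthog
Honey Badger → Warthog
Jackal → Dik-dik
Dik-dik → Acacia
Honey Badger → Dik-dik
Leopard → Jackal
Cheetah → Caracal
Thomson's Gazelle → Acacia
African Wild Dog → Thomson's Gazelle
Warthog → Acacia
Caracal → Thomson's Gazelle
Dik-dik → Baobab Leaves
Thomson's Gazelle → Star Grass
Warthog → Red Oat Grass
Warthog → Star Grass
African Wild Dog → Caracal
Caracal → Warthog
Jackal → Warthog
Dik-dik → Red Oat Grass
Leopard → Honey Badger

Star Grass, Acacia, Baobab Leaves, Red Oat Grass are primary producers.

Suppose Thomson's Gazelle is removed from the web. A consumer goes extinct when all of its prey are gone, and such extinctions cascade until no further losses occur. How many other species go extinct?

Remove Thomson's Gazelle.
Every predator of it retains at least one other prey: Jackal still has Dik-dik, Warthog; Caracal still has Warthog; African Wild Dog still has Caracal.
No consumer loses all prey, so no secondary extinctions occur.

0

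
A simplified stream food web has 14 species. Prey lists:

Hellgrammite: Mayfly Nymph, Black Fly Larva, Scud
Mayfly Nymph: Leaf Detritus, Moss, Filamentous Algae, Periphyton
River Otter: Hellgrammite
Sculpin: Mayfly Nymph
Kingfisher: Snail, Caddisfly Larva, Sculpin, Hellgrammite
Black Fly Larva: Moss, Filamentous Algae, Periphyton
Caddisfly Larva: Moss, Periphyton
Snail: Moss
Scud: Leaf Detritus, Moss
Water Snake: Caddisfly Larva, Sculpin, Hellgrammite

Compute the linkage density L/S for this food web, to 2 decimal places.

L/S = 1.71

There are L = 24 links among S = 14 species.
L/S = 24/14 = 1.7143 ≈ 1.71.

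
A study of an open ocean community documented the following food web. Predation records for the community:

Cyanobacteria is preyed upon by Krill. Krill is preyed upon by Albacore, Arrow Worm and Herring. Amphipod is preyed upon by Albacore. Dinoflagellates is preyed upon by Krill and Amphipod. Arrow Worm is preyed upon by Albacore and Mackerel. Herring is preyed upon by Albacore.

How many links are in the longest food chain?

One longest chain: Cyanobacteria → Krill → Arrow Worm → Albacore.
It has 4 species and 3 links.

3 links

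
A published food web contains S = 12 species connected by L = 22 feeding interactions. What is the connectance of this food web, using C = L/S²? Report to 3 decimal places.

C = 0.153

The web has S = 12 species and L = 22 feeding links.
C = L / S² = 22 / 144 = 0.1528 ≈ 0.153.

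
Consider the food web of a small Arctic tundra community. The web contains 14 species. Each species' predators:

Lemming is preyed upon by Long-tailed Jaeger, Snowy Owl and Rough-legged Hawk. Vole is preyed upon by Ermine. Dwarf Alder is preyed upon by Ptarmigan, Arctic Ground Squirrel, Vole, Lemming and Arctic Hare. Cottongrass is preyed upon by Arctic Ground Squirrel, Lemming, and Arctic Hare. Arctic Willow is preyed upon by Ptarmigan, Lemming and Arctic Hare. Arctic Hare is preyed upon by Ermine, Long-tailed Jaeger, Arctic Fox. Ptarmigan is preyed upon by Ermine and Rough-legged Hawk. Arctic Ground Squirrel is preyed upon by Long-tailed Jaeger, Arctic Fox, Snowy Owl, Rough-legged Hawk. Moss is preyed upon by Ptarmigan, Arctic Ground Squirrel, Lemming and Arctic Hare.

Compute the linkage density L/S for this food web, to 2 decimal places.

There are L = 28 links among S = 14 species.
L/S = 28/14 = 2.0000 ≈ 2.00.

L/S = 2.00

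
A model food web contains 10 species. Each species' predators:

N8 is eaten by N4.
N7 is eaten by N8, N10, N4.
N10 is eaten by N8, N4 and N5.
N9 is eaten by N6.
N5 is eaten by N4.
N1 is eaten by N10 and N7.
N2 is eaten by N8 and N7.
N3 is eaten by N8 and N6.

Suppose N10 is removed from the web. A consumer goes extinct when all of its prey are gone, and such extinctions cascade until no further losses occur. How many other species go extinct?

Remove N10.
Round 1: N5 (all prey gone) → extinct.
No further losses. Total secondary extinctions: 1.

1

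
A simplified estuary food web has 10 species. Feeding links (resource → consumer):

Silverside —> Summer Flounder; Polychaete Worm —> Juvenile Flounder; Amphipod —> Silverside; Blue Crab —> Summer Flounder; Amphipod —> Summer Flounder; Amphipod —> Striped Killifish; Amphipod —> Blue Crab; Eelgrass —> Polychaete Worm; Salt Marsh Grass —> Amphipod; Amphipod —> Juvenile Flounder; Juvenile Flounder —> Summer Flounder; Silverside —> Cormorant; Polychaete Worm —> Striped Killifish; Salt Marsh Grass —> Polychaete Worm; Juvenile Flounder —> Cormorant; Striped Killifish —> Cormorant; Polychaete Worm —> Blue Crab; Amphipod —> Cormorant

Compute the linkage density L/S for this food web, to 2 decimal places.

There are L = 18 links among S = 10 species.
L/S = 18/10 = 1.8000 ≈ 1.80.

L/S = 1.80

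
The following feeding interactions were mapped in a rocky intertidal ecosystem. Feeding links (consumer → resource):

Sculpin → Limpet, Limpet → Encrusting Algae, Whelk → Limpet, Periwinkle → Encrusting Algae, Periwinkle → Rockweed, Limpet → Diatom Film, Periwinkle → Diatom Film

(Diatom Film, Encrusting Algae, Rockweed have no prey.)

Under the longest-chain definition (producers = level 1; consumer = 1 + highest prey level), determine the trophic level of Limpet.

Trophic level 2

Diatom Film is a producer → level 1.
Limpet eats Diatom Film (level 1); other prey at levels: Encrusting Algae 1 → level 2.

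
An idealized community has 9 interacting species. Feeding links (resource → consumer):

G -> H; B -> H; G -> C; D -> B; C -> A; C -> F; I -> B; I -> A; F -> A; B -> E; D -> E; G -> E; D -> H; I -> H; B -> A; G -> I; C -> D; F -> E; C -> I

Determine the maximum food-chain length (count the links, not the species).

4 links

One longest chain: G → C → I → B → A.
It has 5 species and 4 links.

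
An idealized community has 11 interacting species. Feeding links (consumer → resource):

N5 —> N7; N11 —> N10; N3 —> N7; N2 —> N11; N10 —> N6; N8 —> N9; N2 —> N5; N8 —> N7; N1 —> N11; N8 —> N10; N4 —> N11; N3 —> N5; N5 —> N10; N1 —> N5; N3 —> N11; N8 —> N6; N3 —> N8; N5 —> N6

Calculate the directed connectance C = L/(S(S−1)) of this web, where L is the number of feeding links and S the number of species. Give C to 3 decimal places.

C = 0.164

The web has S = 11 species and L = 18 feeding links.
C = L / (S(S−1)) = 18 / 110 = 0.1636 ≈ 0.164.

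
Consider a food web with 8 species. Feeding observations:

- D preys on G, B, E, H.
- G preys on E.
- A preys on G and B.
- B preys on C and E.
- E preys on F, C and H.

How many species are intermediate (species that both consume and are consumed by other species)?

Intermediate species (has both prey and predators): E, B, G.
Count: 3.

3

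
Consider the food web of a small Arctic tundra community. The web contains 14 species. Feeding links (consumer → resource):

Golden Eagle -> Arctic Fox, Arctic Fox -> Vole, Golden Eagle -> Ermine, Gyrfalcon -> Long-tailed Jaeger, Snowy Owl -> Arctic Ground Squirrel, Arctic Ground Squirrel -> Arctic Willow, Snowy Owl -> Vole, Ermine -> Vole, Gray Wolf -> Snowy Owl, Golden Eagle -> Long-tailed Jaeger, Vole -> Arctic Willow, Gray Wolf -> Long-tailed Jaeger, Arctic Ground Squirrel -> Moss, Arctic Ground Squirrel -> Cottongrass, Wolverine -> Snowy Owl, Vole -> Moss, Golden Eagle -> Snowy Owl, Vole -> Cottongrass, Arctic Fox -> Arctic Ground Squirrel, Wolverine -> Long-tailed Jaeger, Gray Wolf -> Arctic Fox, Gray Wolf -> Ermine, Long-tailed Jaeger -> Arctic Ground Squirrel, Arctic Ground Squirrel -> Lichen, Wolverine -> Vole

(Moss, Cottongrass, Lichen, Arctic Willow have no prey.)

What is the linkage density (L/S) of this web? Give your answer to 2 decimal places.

There are L = 25 links among S = 14 species.
L/S = 25/14 = 1.7857 ≈ 1.79.

L/S = 1.79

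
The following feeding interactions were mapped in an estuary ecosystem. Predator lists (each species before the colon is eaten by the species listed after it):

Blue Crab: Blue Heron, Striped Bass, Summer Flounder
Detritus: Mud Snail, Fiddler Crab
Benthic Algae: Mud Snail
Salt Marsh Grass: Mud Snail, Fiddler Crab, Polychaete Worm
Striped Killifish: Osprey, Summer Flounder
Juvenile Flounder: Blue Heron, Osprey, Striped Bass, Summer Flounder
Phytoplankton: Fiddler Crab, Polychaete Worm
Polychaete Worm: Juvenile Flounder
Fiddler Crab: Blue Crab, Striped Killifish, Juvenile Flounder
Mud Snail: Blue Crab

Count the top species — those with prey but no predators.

4

Top species (has prey, but nothing eats it): Blue Heron, Osprey, Striped Bass, Summer Flounder.
Count: 4.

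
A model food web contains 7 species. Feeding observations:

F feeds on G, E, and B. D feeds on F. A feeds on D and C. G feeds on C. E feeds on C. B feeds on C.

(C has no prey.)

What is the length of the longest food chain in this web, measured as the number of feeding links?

One longest chain: C → B → F → D → A.
It has 5 species and 4 links.

4 links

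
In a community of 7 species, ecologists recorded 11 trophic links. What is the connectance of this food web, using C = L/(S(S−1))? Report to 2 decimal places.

The web has S = 7 species and L = 11 feeding links.
C = L / (S(S−1)) = 11 / 42 = 0.2619 ≈ 0.26.

C = 0.26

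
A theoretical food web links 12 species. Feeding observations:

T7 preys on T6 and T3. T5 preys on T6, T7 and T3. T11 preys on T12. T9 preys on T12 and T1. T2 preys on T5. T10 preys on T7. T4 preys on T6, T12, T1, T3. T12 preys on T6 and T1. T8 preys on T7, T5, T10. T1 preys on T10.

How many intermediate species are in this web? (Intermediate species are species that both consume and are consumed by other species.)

Intermediate species (has both prey and predators): T7, T10, T5, T1, T12.
Count: 5.

5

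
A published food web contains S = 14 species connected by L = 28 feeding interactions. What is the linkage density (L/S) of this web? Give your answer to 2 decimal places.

L/S = 2.00

There are L = 28 links among S = 14 species.
L/S = 28/14 = 2.0000 ≈ 2.00.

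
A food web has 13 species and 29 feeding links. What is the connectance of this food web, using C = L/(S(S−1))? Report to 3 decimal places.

C = 0.186

The web has S = 13 species and L = 29 feeding links.
C = L / (S(S−1)) = 29 / 156 = 0.1859 ≈ 0.186.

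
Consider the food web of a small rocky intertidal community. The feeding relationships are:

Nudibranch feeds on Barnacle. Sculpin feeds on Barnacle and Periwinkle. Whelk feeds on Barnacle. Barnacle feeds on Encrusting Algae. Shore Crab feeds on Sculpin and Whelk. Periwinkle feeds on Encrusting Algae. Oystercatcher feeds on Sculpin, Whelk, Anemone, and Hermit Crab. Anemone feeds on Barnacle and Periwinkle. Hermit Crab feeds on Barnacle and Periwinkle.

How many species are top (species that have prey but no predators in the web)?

Top species (has prey, but nothing eats it): Nudibranch, Oystercatcher, Shore Crab.
Count: 3.

3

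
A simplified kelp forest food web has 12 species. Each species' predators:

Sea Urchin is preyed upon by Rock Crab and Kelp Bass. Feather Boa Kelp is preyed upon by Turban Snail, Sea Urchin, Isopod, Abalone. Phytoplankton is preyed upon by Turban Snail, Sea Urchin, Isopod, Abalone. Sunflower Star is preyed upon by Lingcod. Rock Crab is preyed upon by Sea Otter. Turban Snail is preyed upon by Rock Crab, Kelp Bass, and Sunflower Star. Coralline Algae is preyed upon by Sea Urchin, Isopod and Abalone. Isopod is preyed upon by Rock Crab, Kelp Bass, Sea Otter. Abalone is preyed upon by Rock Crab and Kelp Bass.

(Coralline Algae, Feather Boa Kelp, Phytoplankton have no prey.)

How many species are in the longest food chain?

One longest chain: Feather Boa Kelp → Turban Snail → Sunflower Star → Lingcod.
It has 4 species and 3 links.

4 species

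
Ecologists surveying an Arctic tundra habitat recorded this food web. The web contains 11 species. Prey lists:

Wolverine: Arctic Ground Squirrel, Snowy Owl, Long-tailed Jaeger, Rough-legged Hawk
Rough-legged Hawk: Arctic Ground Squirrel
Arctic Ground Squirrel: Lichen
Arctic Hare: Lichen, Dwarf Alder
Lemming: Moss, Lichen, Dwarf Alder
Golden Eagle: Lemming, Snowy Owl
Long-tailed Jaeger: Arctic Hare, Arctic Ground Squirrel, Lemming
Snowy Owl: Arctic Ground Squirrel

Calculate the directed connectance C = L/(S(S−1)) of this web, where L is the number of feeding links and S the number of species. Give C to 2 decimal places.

The web has S = 11 species and L = 17 feeding links.
C = L / (S(S−1)) = 17 / 110 = 0.1545 ≈ 0.15.

C = 0.15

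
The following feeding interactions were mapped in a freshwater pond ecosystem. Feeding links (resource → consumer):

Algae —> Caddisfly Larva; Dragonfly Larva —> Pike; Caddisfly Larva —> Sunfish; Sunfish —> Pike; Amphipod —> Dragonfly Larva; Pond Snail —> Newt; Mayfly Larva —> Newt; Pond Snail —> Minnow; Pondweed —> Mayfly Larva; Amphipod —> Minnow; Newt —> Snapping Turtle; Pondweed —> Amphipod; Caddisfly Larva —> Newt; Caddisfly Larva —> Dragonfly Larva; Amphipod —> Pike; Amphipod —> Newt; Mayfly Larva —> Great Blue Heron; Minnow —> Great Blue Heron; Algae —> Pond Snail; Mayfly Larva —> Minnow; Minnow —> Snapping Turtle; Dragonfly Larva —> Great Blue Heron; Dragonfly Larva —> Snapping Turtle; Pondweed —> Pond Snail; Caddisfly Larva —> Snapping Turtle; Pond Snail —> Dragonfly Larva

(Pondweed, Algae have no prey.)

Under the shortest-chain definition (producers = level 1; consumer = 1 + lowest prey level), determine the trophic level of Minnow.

Pondweed is a producer → level 1.
Pond Snail eats Pondweed → level 2.
Minnow eats Pond Snail → level 3.
No prey of Minnow is below level 2, so 3 is the minimum.

Trophic level 3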